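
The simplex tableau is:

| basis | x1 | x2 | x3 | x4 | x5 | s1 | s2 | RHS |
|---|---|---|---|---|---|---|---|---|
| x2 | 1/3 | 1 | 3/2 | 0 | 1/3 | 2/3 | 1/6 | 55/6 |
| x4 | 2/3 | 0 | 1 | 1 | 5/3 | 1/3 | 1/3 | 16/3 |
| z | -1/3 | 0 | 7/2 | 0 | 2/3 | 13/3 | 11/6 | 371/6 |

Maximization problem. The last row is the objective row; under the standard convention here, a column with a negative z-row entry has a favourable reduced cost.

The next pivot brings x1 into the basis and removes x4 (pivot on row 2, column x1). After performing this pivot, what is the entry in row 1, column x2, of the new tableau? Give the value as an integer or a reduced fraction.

1

Pivot element is row 2, column x1: 2/3.
Normalize row 2: new (row 2, x2) = 0/(2/3) = 0.
row 1 ← row 1 − (1/3)·(new row 2): 1 − (1/3)·0 = 1.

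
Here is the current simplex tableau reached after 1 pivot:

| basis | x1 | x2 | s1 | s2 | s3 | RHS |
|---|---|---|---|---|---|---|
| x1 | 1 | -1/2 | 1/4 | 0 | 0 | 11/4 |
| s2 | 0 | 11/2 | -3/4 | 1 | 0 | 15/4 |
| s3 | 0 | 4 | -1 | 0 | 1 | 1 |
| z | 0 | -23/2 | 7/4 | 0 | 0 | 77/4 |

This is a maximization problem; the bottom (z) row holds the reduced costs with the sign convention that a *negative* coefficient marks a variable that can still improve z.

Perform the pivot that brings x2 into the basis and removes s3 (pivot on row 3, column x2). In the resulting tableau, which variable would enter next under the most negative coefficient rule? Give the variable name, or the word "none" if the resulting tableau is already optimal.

s1

Pivot element 4. New z-row = old z-row − (-23/2)·(row 3/4).
Updated z-row coefficients: x1: 0, x2: 0, s1: -9/8, s2: 0, s3: 23/8.
The most negative is -9/8 in column s1, so s1 would enter next.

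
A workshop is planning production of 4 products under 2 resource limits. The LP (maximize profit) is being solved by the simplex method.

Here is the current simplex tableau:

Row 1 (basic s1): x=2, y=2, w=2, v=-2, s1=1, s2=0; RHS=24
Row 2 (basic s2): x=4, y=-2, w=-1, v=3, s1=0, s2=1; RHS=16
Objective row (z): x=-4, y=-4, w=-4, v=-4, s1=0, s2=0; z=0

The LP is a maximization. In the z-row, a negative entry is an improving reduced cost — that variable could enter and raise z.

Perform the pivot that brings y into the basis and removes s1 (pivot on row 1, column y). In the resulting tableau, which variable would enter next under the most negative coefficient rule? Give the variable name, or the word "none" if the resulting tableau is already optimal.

v

Pivot element 2. New z-row = old z-row − (-4)·(row 1/2).
Updated z-row coefficients: x: 0, y: 0, w: 0, v: -8, s1: 2, s2: 0.
The most negative is -8 in column v, so v would enter next.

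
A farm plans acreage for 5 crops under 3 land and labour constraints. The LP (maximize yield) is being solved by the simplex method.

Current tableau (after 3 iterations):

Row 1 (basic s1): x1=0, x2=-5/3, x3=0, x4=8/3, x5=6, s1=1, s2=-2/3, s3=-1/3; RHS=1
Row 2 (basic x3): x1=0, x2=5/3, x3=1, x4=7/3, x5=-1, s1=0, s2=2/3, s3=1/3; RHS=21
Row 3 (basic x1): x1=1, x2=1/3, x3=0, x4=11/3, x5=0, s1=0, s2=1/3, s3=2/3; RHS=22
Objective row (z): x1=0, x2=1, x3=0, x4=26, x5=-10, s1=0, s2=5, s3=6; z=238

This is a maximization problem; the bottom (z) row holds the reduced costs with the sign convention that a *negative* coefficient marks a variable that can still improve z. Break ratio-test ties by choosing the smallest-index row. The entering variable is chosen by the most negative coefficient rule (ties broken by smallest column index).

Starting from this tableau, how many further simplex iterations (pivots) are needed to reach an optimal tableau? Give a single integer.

pivot: x5 in, s1 out → z = 719/3
pivot: x2 in, x3 out → z = 6669/25
No improving column remains; optimal.

2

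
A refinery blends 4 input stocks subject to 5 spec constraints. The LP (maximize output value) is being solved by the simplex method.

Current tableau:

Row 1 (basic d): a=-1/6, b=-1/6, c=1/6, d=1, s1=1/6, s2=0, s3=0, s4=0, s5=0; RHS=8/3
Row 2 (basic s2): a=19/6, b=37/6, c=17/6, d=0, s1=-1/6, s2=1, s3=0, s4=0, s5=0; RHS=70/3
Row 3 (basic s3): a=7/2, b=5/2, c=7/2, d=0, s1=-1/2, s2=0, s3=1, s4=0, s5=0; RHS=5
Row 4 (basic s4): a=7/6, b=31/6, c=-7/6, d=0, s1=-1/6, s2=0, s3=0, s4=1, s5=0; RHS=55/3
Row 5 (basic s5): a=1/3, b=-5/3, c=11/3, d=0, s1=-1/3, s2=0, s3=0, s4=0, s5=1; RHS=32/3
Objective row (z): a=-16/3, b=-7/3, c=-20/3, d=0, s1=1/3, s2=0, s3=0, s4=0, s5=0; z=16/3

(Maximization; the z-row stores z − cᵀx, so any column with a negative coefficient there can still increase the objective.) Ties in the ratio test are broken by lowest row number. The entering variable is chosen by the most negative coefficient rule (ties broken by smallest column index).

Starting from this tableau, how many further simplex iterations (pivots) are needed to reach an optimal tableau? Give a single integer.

pivot: c in, s3 out → z = 104/7
pivot: s1 in, d out → z = 91/4
No improving column remains; optimal.

2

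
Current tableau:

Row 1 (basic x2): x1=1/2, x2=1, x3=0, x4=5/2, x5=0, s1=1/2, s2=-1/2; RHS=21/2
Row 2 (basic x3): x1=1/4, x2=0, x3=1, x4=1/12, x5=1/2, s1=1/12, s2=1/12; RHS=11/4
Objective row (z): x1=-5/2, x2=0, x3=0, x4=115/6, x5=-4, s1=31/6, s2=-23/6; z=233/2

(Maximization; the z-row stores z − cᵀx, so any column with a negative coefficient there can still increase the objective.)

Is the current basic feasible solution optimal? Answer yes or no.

no

Column x1 has objective-row coefficient -5/2, which is negative; an improving pivot exists, so not yet optimal.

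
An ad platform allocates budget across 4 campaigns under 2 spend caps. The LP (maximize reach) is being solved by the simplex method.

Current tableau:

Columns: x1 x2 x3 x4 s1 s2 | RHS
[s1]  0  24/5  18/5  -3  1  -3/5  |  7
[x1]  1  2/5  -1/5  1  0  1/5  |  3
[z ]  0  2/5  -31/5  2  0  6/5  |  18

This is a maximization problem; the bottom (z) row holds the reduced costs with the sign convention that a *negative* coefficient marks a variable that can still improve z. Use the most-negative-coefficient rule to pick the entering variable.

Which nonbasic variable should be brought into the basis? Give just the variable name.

Objective-row coefficients: x1: 0, x2: 2/5, x3: -31/5, x4: 2, s1: 0, s2: 6/5.
The most negative is -31/5 in column x3, so x3 enters.

x3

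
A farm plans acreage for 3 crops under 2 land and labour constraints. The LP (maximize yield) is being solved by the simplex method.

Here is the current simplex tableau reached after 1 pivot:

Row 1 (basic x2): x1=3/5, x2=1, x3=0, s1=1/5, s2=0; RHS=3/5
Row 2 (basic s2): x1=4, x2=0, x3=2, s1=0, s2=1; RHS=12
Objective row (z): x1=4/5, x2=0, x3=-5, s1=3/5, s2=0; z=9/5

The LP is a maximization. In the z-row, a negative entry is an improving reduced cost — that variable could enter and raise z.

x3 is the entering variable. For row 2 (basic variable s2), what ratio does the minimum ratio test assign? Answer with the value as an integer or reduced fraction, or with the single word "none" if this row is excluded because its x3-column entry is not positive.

Ratio = RHS / (x3 entry) = 12 / 2 = 6.

6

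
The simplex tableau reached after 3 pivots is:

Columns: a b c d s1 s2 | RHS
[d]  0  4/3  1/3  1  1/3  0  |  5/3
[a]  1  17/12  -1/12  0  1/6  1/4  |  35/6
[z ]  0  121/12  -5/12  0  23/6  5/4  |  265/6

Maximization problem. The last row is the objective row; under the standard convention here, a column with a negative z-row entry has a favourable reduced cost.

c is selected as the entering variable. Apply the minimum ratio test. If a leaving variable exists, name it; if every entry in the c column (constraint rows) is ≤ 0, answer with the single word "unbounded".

Ratios: row 1 (d): (5/3)/(1/3) = 5; row 2 (a): entry -1/12 ≤ 0, skip.
Minimum ratio is in the d row, so d leaves.

d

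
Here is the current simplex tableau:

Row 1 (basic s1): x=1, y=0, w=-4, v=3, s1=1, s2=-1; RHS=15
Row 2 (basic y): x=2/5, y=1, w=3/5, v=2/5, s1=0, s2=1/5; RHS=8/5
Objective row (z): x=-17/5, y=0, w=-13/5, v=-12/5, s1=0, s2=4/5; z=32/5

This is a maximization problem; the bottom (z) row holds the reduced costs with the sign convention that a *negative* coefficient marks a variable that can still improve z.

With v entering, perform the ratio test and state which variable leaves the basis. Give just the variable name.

y

Ratios: row 1 (s1): 15/3 = 5; row 2 (y): (8/5)/(2/5) = 4.
Minimum ratio 4 is in the y row, so y leaves.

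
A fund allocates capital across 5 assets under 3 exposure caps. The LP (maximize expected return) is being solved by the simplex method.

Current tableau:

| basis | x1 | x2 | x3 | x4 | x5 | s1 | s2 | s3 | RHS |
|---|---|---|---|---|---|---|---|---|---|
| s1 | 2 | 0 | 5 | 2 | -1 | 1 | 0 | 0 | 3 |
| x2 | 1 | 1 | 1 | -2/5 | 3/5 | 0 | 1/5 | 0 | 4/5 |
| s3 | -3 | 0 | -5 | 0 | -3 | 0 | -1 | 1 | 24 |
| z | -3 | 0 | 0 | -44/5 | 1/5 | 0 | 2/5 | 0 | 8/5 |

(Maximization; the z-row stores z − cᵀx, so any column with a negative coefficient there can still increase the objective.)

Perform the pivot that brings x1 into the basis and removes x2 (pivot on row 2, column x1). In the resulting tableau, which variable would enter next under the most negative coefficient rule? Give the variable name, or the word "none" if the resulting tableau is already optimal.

x4

Pivot element 1. New z-row = old z-row − (-3)·(row 2/1).
Updated z-row coefficients: x1: 0, x2: 3, x3: 3, x4: -10, x5: 2, s1: 0, s2: 1, s3: 0.
The most negative is -10 in column x4, so x4 would enter next.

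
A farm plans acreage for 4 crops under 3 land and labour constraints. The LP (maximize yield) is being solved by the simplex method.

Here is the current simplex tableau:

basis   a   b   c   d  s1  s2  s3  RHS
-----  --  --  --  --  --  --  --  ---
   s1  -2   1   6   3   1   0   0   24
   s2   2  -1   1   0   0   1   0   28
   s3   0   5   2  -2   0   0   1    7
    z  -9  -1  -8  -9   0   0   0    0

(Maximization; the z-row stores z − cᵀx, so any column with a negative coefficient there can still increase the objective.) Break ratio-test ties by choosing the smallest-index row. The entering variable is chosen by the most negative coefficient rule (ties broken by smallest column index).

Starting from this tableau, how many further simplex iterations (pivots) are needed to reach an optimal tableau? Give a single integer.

3

pivot: a in, s2 out → z = 126
pivot: d in, s1 out → z = 282
pivot: b in, s3 out → z = 1967/6
No improving column remains; optimal.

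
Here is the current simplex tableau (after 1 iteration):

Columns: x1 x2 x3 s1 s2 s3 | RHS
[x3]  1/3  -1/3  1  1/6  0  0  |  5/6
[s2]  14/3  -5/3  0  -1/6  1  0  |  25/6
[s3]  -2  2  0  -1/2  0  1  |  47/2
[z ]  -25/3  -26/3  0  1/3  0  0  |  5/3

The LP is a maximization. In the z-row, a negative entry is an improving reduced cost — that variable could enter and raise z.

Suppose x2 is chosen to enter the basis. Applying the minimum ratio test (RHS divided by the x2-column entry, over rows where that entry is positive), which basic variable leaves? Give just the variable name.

s3

Ratios: row 1 (x3): entry -1/3 ≤ 0, skip; row 2 (s2): entry -5/3 ≤ 0, skip; row 3 (s3): (47/2)/2 = 47/4.
Minimum ratio 47/4 is in the s3 row, so s3 leaves.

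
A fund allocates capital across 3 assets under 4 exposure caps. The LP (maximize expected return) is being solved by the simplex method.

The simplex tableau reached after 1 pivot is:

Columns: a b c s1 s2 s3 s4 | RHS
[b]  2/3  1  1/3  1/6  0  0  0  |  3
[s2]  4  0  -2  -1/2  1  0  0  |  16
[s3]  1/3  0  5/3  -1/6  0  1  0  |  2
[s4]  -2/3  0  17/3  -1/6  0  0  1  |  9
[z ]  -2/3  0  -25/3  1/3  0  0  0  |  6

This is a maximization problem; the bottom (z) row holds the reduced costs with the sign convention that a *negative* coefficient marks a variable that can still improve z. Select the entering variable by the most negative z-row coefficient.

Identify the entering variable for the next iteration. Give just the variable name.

Objective-row coefficients: a: -2/3, b: 0, c: -25/3, s1: 1/3, s2: 0, s3: 0, s4: 0.
The most negative is -25/3 in column c, so c enters.

c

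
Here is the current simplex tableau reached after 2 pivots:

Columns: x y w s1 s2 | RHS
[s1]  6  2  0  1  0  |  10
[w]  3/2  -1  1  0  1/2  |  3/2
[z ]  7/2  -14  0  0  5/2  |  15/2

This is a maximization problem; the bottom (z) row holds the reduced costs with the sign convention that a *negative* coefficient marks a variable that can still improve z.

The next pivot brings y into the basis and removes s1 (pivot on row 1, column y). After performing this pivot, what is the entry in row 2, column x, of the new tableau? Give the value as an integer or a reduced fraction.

9/2

Pivot element is row 1, column y: 2.
Normalize row 1: new (row 1, x) = 6/2 = 3.
row 2 ← row 2 − (-1)·(new row 1): 3/2 − (-1)·3 = 9/2.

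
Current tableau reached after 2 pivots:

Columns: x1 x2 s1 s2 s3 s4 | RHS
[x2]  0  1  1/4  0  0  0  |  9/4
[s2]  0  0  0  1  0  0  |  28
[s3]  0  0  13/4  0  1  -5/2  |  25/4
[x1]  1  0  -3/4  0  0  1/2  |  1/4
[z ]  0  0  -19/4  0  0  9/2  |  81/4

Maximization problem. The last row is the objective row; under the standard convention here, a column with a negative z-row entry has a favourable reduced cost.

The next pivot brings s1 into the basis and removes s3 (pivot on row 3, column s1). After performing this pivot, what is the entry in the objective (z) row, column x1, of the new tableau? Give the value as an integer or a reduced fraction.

Pivot element is row 3, column s1: 13/4.
Normalize row 3: new (row 3, x1) = 0/(13/4) = 0.
z-row ← z-row − (-19/4)·(new row 3): 0 − (-19/4)·0 = 0.

0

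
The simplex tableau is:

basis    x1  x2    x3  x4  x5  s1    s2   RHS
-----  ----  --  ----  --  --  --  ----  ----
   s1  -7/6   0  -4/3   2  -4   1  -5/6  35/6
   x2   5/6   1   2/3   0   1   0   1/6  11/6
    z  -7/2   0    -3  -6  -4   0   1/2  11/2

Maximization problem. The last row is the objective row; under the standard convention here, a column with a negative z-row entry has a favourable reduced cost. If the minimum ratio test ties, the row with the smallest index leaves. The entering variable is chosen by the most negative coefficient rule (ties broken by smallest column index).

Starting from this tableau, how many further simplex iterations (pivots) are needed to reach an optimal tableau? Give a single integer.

pivot: x4 in, s1 out → z = 23
pivot: x5 in, x2 out → z = 157/3
No improving column remains; optimal.

2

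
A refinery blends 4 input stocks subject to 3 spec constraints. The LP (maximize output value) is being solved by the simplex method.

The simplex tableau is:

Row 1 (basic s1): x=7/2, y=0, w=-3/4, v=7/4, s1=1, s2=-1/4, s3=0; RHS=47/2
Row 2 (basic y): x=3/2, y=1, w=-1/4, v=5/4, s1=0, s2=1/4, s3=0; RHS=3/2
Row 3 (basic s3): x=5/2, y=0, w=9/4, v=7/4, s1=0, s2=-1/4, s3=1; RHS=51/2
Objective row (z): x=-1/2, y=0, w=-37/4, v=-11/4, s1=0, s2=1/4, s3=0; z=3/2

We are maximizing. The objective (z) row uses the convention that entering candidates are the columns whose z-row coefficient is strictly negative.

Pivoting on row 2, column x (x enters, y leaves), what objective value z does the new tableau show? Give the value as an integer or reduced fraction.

2

Minimum ratio for x: (3/2)/(3/2) = 1.
z changes by −(z-row coeff of x)·ratio = −(-1/2)·1 = 1/2.
New z = 3/2 + (1/2) = 2.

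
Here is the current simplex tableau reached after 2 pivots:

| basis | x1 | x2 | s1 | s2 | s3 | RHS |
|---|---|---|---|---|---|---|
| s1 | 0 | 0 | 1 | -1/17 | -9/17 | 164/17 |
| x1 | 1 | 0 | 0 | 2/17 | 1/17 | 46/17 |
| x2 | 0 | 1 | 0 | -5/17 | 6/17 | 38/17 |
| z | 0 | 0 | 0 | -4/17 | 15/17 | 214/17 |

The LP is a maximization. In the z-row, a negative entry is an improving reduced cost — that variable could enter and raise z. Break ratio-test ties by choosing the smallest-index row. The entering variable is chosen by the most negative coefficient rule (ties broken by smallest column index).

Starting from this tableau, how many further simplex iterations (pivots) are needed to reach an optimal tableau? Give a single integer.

1

pivot: s2 in, x1 out → z = 18
No improving column remains; optimal.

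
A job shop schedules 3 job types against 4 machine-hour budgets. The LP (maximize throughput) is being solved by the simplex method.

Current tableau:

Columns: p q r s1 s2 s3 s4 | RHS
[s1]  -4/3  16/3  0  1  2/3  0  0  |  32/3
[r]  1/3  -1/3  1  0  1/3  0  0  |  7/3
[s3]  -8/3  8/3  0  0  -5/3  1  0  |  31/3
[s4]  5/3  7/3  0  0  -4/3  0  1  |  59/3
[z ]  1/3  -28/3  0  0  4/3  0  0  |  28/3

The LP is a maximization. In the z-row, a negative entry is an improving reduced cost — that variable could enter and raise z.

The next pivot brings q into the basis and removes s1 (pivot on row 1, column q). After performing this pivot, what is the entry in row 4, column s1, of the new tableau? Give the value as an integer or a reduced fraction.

-7/16

Pivot element is row 1, column q: 16/3.
Normalize row 1: new (row 1, s1) = 1/(16/3) = 3/16.
row 4 ← row 4 − (7/3)·(new row 1): 0 − (7/3)·(3/16) = -7/16.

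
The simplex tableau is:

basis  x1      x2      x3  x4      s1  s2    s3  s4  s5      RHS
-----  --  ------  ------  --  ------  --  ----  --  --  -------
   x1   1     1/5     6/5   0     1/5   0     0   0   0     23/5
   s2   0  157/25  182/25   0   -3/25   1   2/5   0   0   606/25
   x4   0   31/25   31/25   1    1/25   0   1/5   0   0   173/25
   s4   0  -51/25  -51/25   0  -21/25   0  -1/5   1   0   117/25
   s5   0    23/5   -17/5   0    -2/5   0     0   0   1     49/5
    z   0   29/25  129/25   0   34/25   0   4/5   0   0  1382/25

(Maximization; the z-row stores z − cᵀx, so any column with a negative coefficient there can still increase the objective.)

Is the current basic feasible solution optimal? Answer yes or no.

yes

No objective-row coefficient is strictly negative, so no entering variable exists; the tableau is optimal.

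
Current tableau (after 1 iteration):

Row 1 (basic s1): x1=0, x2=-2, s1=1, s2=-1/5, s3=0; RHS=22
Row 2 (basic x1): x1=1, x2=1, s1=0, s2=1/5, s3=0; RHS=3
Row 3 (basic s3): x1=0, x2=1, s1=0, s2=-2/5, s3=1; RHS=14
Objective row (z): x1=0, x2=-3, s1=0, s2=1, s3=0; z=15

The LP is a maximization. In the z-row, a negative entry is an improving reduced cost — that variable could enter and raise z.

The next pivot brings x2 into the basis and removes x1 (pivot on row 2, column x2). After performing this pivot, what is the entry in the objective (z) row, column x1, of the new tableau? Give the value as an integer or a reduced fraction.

3

Pivot element is row 2, column x2: 1.
Normalize row 2: new (row 2, x1) = 1/1 = 1.
z-row ← z-row − (-3)·(new row 2): 0 − (-3)·1 = 3.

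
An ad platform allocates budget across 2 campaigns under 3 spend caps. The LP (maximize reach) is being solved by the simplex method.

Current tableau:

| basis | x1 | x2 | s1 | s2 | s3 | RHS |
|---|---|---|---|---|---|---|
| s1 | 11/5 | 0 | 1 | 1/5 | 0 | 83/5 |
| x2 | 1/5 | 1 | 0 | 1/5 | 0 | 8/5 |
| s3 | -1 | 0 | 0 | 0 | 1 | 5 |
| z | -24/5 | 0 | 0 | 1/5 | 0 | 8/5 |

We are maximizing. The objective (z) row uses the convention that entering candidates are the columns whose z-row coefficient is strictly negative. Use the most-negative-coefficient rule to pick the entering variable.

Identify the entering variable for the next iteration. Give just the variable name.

Objective-row coefficients: x1: -24/5, x2: 0, s1: 0, s2: 1/5, s3: 0.
The most negative is -24/5 in column x1, so x1 enters.

x1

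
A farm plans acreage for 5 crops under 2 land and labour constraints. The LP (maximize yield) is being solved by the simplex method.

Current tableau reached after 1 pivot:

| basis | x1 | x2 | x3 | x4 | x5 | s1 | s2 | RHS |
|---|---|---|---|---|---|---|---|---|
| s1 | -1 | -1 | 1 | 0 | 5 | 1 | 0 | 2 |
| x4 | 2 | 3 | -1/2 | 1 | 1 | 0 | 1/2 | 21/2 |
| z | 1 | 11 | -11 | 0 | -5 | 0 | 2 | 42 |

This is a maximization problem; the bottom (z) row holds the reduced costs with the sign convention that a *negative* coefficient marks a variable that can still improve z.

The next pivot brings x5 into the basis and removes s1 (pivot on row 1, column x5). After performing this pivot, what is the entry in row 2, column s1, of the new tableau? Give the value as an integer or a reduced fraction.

Pivot element is row 1, column x5: 5.
Normalize row 1: new (row 1, s1) = 1/5 = 1/5.
row 2 ← row 2 − 1·(new row 1): 0 − 1·(1/5) = -1/5.

-1/5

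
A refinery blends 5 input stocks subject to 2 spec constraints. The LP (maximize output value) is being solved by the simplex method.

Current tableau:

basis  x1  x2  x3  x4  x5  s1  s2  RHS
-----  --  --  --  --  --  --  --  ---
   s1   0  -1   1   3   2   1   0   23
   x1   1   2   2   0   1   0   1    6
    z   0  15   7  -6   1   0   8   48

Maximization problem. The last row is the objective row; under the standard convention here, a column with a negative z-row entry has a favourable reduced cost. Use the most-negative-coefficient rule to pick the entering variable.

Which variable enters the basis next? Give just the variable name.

Objective-row coefficients: x1: 0, x2: 15, x3: 7, x4: -6, x5: 1, s1: 0, s2: 8.
The most negative is -6 in column x4, so x4 enters.

x4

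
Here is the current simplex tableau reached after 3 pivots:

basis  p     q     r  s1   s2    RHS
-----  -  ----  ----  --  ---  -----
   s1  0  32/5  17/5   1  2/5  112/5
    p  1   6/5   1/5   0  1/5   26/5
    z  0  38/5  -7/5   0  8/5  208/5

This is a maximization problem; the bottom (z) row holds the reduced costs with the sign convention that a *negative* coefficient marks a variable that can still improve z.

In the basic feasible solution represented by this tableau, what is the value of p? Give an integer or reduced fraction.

p is basic (row 2); its value is the RHS of that row: 26/5.

26/5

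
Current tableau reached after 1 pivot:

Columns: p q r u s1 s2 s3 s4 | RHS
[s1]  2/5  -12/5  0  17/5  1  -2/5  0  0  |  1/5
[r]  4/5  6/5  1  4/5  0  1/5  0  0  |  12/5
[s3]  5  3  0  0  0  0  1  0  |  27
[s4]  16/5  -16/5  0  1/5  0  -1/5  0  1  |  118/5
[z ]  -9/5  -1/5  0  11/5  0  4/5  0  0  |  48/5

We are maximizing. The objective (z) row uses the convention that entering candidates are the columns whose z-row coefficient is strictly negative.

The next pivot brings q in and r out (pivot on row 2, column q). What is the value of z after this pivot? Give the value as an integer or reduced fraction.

10

Minimum ratio for q: (12/5)/(6/5) = 2.
z changes by −(z-row coeff of q)·ratio = −(-1/5)·2 = 2/5.
New z = 48/5 + (2/5) = 10.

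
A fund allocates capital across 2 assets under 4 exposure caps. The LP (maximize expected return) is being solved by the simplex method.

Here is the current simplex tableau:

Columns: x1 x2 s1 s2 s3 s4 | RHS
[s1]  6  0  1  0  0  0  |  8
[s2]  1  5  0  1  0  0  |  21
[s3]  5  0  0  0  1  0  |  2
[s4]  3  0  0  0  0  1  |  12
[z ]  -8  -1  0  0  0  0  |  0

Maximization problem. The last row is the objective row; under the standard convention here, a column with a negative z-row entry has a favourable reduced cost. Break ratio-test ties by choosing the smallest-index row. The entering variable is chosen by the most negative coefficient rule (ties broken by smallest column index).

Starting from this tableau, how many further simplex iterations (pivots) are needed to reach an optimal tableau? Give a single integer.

2

pivot: x1 in, s3 out → z = 16/5
pivot: x2 in, s2 out → z = 183/25
No improving column remains; optimal.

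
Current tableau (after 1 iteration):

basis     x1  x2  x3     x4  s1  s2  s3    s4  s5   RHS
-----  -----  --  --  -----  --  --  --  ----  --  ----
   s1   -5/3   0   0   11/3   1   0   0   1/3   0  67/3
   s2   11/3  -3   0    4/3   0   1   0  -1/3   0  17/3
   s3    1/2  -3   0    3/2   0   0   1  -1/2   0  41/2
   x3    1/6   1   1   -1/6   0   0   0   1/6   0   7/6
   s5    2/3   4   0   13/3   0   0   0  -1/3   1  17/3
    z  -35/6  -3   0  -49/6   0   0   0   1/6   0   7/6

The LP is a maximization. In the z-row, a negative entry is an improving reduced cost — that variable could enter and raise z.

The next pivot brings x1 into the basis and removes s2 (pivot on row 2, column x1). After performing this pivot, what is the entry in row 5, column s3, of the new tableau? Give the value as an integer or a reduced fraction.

0

Pivot element is row 2, column x1: 11/3.
Normalize row 2: new (row 2, s3) = 0/(11/3) = 0.
row 5 ← row 5 − (2/3)·(new row 2): 0 − (2/3)·0 = 0.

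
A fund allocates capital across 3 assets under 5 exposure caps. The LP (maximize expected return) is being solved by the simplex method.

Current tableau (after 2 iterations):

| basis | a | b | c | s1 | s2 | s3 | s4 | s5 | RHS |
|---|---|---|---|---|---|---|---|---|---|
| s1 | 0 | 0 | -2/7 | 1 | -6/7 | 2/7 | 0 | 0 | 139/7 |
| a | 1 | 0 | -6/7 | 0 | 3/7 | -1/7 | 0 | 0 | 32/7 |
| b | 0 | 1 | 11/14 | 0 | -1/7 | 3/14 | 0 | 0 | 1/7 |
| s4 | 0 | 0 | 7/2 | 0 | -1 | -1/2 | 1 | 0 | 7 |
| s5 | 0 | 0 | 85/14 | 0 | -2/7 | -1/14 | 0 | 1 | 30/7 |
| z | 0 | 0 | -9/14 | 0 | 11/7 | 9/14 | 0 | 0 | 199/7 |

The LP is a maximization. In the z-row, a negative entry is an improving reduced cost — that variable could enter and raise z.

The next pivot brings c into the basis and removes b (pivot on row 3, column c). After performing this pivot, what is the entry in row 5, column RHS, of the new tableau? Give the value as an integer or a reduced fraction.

35/11

Pivot element is row 3, column c: 11/14.
Normalize row 3: new (row 3, RHS) = (1/7)/(11/14) = 2/11.
row 5 ← row 5 − (85/14)·(new row 3): 30/7 − (85/14)·(2/11) = 35/11.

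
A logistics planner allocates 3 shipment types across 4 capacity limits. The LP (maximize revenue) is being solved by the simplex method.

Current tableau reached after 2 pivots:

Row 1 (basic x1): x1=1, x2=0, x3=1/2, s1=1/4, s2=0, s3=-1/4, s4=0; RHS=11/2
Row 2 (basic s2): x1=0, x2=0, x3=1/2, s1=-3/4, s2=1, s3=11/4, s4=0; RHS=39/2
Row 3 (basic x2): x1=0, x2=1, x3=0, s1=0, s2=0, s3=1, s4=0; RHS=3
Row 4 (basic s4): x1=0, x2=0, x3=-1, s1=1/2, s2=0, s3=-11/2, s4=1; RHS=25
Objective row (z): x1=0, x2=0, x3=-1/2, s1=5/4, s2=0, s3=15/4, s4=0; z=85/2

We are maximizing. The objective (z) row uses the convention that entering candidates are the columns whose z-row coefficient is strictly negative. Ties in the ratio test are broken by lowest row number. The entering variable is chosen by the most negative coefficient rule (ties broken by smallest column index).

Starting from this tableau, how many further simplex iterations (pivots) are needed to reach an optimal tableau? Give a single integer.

1

pivot: x3 in, x1 out → z = 48
No improving column remains; optimal.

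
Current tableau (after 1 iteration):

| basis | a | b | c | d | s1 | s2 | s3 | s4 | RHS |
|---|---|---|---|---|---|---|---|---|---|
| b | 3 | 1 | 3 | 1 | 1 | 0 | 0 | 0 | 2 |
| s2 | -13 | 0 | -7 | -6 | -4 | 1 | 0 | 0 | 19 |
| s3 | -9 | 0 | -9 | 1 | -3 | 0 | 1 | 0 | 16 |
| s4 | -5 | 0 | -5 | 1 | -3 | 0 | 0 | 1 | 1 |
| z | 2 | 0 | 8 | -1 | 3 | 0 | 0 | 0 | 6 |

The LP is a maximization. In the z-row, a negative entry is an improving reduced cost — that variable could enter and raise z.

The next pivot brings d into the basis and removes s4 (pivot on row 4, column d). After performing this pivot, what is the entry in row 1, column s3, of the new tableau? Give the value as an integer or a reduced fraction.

0

Pivot element is row 4, column d: 1.
Normalize row 4: new (row 4, s3) = 0/1 = 0.
row 1 ← row 1 − 1·(new row 4): 0 − 1·0 = 0.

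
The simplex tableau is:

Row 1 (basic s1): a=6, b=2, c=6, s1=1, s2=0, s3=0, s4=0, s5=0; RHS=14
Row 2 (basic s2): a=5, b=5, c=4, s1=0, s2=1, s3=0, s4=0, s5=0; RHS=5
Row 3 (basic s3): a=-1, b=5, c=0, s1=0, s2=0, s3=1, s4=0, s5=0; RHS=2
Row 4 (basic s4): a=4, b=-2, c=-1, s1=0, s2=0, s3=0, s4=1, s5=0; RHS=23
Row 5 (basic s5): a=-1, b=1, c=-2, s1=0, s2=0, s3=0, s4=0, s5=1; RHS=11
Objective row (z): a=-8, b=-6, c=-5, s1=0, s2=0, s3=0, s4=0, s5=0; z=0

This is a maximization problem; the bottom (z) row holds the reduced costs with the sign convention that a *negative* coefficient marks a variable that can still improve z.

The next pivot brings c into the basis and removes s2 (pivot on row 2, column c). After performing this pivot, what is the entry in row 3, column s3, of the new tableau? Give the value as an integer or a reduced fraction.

1

Pivot element is row 2, column c: 4.
Normalize row 2: new (row 2, s3) = 0/4 = 0.
row 3 ← row 3 − 0·(new row 2): 1 − 0·0 = 1.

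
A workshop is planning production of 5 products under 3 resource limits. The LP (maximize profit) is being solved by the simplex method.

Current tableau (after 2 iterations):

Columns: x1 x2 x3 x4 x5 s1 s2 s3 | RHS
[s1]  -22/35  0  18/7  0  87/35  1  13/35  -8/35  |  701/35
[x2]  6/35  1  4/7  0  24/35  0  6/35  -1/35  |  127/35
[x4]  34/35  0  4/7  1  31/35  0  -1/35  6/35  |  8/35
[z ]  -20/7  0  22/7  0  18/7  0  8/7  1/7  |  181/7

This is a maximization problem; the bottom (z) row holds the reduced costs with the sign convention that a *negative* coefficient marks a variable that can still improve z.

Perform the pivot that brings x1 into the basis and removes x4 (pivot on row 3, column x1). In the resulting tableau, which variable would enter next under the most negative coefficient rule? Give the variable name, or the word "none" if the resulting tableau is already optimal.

Pivot element 34/35. New z-row = old z-row − (-20/7)·(row 3/(34/35)).
Updated z-row coefficients: x1: 0, x2: 0, x3: 82/17, x4: 50/17, x5: 88/17, s1: 0, s2: 18/17, s3: 11/17.
No coefficient is strictly negative; the tableau after this pivot is optimal.

none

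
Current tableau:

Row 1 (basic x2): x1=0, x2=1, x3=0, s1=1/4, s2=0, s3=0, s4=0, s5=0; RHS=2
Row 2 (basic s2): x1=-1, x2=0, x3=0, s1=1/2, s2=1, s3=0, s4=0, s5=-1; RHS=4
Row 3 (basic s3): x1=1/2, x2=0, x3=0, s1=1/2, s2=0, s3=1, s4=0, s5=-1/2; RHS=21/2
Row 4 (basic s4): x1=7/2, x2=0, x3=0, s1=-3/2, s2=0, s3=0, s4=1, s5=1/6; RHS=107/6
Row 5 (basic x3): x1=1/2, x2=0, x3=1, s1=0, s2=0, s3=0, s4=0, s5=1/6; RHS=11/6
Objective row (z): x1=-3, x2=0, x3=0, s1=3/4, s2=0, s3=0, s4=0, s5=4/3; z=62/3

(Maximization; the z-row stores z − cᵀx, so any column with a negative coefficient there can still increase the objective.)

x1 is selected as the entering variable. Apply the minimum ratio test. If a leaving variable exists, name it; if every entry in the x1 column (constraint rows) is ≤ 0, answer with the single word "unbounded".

x3

Ratios: row 1 (x2): entry 0 ≤ 0, skip; row 2 (s2): entry -1 ≤ 0, skip; row 3 (s3): (21/2)/(1/2) = 21; row 4 (s4): (107/6)/(7/2) = 107/21; row 5 (x3): (11/6)/(1/2) = 11/3.
Minimum ratio is in the x3 row, so x3 leaves.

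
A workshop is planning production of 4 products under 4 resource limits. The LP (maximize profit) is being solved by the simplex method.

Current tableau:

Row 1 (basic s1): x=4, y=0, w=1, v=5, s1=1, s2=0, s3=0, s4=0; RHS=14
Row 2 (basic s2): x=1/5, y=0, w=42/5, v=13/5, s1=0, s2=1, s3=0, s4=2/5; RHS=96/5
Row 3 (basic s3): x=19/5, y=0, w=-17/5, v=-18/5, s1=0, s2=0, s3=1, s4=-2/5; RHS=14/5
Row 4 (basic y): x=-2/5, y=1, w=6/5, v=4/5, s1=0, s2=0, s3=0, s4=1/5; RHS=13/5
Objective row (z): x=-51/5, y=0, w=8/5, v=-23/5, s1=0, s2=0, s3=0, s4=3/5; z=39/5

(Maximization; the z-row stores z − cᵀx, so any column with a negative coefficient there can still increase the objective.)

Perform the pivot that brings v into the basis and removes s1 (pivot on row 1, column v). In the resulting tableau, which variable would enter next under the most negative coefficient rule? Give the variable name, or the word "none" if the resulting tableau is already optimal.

Pivot element 5. New z-row = old z-row − (-23/5)·(row 1/5).
Updated z-row coefficients: x: -163/25, y: 0, w: 63/25, v: 0, s1: 23/25, s2: 0, s3: 0, s4: 3/5.
The most negative is -163/25 in column x, so x would enter next.

x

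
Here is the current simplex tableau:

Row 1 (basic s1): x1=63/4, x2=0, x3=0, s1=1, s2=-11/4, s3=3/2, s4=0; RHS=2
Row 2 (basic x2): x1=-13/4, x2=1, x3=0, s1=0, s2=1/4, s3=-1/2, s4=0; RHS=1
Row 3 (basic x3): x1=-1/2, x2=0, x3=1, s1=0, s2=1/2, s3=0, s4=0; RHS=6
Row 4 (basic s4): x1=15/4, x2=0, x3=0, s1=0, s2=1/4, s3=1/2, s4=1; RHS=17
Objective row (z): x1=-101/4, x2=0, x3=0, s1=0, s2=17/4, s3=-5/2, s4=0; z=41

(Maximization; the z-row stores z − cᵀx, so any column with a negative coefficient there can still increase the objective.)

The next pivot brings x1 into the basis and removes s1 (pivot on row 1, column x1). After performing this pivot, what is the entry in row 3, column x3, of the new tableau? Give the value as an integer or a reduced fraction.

Pivot element is row 1, column x1: 63/4.
Normalize row 1: new (row 1, x3) = 0/(63/4) = 0.
row 3 ← row 3 − (-1/2)·(new row 1): 1 − (-1/2)·0 = 1.

1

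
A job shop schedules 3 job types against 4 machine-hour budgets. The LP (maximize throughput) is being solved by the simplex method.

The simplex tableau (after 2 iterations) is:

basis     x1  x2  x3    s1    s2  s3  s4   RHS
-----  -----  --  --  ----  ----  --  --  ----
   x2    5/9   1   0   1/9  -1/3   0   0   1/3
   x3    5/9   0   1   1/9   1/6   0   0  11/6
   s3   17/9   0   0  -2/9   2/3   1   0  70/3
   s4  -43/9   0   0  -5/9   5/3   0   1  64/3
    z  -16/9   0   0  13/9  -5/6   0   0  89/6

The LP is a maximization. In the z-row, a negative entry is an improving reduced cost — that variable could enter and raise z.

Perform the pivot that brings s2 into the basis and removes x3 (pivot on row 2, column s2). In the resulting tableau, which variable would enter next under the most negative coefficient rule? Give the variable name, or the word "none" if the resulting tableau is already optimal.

Pivot element 1/6. New z-row = old z-row − (-5/6)·(row 2/(1/6)).
Updated z-row coefficients: x1: 1, x2: 0, x3: 5, s1: 2, s2: 0, s3: 0, s4: 0.
No coefficient is strictly negative; the tableau after this pivot is optimal.

none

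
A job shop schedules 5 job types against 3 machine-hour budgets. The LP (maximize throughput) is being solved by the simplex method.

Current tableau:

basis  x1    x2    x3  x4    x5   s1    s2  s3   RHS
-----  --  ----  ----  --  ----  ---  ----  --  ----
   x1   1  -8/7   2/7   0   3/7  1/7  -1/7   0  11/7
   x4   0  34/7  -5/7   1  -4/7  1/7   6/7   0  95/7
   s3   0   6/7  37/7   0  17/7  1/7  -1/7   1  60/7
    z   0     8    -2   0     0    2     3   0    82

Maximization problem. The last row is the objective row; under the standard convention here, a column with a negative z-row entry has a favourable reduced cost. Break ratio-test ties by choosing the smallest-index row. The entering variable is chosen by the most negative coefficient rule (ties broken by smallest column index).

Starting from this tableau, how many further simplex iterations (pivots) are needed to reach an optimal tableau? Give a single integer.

1

pivot: x3 in, s3 out → z = 3154/37
No improving column remains; optimal.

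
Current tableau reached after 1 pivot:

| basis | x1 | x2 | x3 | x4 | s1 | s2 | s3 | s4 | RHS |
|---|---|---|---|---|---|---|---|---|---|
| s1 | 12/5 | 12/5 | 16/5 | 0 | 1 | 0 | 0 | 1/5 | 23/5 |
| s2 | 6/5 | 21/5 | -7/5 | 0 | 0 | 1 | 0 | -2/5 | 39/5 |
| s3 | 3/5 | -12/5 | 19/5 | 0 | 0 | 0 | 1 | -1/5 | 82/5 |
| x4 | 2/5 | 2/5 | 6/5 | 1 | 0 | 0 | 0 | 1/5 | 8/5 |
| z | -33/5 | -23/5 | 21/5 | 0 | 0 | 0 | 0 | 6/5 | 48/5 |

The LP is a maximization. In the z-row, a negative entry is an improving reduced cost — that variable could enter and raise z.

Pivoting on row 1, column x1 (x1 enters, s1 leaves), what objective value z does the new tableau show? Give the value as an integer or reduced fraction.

Minimum ratio for x1: (23/5)/(12/5) = 23/12.
z changes by −(z-row coeff of x1)·ratio = −(-33/5)·(23/12) = 253/20.
New z = 48/5 + (253/20) = 89/4.

89/4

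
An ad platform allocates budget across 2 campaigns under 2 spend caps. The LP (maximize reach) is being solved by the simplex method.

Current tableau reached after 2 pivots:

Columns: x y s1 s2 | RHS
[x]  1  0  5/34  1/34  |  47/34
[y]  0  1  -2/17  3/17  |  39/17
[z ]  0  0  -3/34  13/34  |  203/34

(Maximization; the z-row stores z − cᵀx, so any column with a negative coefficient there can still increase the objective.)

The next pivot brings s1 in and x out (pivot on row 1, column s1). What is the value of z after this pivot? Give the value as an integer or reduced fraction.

34/5

Minimum ratio for s1: (47/34)/(5/34) = 47/5.
z changes by −(z-row coeff of s1)·ratio = −(-3/34)·(47/5) = 141/170.
New z = 203/34 + (141/170) = 34/5.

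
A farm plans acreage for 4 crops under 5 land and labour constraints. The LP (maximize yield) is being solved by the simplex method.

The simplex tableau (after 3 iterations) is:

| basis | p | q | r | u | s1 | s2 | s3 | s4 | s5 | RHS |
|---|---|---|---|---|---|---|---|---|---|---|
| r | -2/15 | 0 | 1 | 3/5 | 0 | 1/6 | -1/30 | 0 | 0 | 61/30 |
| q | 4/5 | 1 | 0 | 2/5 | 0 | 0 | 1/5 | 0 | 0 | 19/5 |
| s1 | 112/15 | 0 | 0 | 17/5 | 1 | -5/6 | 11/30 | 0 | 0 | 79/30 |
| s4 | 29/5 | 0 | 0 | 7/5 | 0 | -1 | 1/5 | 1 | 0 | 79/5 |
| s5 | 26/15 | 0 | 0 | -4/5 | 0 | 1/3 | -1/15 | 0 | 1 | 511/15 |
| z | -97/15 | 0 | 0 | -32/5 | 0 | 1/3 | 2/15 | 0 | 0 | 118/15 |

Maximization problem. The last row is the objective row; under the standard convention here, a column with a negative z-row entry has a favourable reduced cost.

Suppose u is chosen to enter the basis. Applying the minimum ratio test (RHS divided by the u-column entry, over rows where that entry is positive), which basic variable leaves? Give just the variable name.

Ratios: row 1 (r): (61/30)/(3/5) = 61/18; row 2 (q): (19/5)/(2/5) = 19/2; row 3 (s1): (79/30)/(17/5) = 79/102; row 4 (s4): (79/5)/(7/5) = 79/7; row 5 (s5): entry -4/5 ≤ 0, skip.
Minimum ratio 79/102 is in the s1 row, so s1 leaves.

s1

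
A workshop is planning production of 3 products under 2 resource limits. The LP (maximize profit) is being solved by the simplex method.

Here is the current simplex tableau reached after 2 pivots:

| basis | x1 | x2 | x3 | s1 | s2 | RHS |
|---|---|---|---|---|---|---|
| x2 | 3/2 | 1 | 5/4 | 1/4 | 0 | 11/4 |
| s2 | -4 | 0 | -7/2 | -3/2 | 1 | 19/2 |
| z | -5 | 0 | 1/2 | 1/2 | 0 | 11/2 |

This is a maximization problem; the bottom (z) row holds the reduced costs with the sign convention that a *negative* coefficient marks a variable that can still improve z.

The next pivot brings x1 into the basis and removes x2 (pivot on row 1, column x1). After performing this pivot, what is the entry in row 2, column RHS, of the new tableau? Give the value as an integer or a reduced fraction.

101/6

Pivot element is row 1, column x1: 3/2.
Normalize row 1: new (row 1, RHS) = (11/4)/(3/2) = 11/6.
row 2 ← row 2 − (-4)·(new row 1): 19/2 − (-4)·(11/6) = 101/6.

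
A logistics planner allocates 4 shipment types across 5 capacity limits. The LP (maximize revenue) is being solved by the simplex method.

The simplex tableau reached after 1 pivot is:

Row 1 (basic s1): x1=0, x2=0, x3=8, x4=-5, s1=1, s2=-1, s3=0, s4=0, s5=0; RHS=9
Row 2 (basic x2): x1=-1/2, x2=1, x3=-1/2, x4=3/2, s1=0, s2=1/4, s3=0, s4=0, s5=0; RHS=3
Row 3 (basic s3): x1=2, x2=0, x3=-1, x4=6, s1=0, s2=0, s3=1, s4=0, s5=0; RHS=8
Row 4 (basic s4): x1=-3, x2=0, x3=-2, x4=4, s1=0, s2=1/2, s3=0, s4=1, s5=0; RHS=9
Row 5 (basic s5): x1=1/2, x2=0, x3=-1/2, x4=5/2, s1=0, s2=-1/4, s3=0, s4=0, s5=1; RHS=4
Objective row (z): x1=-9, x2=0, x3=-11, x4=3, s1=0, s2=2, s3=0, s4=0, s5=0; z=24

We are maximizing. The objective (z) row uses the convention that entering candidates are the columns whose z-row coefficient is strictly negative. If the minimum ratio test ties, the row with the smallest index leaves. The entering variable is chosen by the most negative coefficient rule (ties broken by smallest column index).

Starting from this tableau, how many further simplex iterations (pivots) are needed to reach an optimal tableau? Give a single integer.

pivot: x3 in, s1 out → z = 291/8
pivot: x1 in, s3 out → z = 1239/16
No improving column remains; optimal.

2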